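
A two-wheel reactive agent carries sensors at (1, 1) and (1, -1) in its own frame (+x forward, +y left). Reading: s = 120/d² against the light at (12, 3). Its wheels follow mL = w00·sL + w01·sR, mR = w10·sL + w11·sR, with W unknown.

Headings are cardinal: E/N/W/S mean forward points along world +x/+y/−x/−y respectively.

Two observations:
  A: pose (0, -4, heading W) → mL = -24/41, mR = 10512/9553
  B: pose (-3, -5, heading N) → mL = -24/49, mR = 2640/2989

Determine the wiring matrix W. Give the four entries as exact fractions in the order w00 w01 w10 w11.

0 -1 1 1

obs A: pose=(0,-4,W) → sL=120/233, sR=24/41, mL=-24/41, mR=10512/9553
obs B: pose=(-3,-5,N) → sL=24/61, sR=24/49, mL=-24/49, mR=2640/2989
sensor matrix S = [[120/233, 24/41], [24/61, 24/49]]; det S = 626688/28553917
solve [mL_A; mL_B] = S·[w00; w01] and [mR_A; mR_B] = S·[w10; w11]:
  w00 = 0, w01 = -1, w10 = 1, w11 = 1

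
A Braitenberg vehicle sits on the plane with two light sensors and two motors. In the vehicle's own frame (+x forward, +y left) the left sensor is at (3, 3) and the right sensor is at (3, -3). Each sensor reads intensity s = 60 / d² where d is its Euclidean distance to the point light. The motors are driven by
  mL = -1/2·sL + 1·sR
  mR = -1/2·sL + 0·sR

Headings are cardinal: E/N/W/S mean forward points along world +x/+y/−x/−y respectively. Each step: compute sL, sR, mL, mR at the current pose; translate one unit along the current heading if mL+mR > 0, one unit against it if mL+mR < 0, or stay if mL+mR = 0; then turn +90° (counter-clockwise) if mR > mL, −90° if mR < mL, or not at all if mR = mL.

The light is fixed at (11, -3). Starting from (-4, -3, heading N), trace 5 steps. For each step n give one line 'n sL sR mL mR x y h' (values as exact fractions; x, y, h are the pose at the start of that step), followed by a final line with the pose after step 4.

0 20/111 20/51 190/629 -10/111 -4 -3 N
1 3/8 15/37 129/592 -3/16 -4 -2 E
2 12/25 60/293 -258/7325 -6/25 -3 -2 S
3 6/29 30/157 399/4553 -3/29 -3 -1 W
4 60/281 12/25 2622/7025 -30/281 -2 -1 N
final -2 0 E

n=0: pose=(-4,-3,N); sL=20/111, sR=20/51; mL=190/629, mR=-10/111; mL+mR=400/1887 → advance +1; mR−mL=-20/51 → turn -1·90°
n=1: pose=(-4,-2,E); sL=3/8, sR=15/37; mL=129/592, mR=-3/16; mL+mR=9/296 → advance +1; mR−mL=-15/37 → turn -1·90°
n=2: pose=(-3,-2,S); sL=12/25, sR=60/293; mL=-258/7325, mR=-6/25; mL+mR=-2016/7325 → advance -1; mR−mL=-60/293 → turn -1·90°
n=3: pose=(-3,-1,W); sL=6/29, sR=30/157; mL=399/4553, mR=-3/29; mL+mR=-72/4553 → advance -1; mR−mL=-30/157 → turn -1·90°
n=4: pose=(-2,-1,N); sL=60/281, sR=12/25; mL=2622/7025, mR=-30/281; mL+mR=1872/7025 → advance +1; mR−mL=-12/25 → turn -1·90°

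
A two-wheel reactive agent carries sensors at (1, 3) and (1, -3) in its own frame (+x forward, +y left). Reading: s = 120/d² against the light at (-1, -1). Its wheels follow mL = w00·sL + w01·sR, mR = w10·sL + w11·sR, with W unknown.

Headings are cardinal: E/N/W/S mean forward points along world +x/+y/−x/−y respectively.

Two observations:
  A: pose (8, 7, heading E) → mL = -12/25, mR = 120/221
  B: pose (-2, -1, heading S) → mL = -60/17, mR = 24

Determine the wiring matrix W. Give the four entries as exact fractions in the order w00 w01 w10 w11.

0 -1/2 1 0

obs A: pose=(8,7,E) → sL=120/221, sR=24/25, mL=-12/25, mR=120/221
obs B: pose=(-2,-1,S) → sL=24, sR=120/17, mL=-60/17, mR=24
sensor matrix S = [[120/221, 24/25], [24, 120/17]]; det S = -1804032/93925
solve [mL_A; mL_B] = S·[w00; w01] and [mR_A; mR_B] = S·[w10; w11]:
  w00 = 0, w01 = -1/2, w10 = 1, w11 = 0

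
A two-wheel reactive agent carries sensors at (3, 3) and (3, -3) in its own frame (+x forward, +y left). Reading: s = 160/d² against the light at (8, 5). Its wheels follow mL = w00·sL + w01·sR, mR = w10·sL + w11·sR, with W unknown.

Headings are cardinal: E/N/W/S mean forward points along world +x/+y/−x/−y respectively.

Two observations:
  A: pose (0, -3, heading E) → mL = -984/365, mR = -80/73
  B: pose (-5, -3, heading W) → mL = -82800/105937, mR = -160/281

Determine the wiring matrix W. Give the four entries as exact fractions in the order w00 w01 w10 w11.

obs A: pose=(0,-3,E) → sL=16/5, sR=80/73, mL=-984/365, mR=-80/73
obs B: pose=(-5,-3,W) → sL=160/377, sR=160/281, mL=-82800/105937, mR=-160/281
sensor matrix S = [[16/5, 80/73], [160/377, 160/281]]; det S = 10493952/7733401
solve [mL_A; mL_B] = S·[w00; w01] and [mR_A; mR_B] = S·[w10; w11]:
  w00 = -1/2, w01 = -1, w10 = 0, w11 = -1

-1/2 -1 0 -1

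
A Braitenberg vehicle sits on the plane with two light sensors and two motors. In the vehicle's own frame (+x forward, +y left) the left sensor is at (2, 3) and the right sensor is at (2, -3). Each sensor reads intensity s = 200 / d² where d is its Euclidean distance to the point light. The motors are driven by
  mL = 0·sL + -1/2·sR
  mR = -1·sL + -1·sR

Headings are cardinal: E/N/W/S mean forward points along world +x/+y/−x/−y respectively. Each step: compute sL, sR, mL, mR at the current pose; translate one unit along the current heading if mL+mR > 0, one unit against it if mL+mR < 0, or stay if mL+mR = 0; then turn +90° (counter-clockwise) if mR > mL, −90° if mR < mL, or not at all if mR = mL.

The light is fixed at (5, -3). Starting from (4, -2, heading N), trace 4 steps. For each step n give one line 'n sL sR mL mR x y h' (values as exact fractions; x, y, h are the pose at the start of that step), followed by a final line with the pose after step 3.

n=0: pose=(4,-2,N); sL=8, sR=200/13; mL=-100/13, mR=-304/13; mL+mR=-404/13 → advance -1; mR−mL=-204/13 → turn -1·90°
n=1: pose=(4,-3,E); sL=20, sR=20; mL=-10, mR=-40; mL+mR=-50 → advance -1; mR−mL=-30 → turn -1·90°
n=2: pose=(3,-3,S); sL=40, sR=200/29; mL=-100/29, mR=-1360/29; mL+mR=-1460/29 → advance -1; mR−mL=-1260/29 → turn -1·90°
n=3: pose=(3,-2,W); sL=10, sR=25/4; mL=-25/8, mR=-65/4; mL+mR=-155/8 → advance -1; mR−mL=-105/8 → turn -1·90°

0 8 200/13 -100/13 -304/13 4 -2 N
1 20 20 -10 -40 4 -3 E
2 40 200/29 -100/29 -1360/29 3 -3 S
3 10 25/4 -25/8 -65/4 3 -2 W
final 4 -2 N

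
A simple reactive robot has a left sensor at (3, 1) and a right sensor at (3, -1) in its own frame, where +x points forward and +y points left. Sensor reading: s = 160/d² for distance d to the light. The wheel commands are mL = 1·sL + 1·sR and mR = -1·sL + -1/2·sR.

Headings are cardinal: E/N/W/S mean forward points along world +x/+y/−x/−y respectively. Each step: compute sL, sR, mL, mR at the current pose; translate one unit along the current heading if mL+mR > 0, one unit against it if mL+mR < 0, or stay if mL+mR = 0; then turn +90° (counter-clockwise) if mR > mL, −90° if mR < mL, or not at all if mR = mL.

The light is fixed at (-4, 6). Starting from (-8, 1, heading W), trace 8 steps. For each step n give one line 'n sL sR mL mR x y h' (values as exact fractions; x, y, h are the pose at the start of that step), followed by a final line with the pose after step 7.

n=0: pose=(-8,1,W); sL=32/17, sR=32/13; mL=960/221, mR=-688/221; mL+mR=16/13 → advance +1; mR−mL=-1648/221 → turn -1·90°
n=1: pose=(-9,1,N); sL=4, sR=8; mL=12, mR=-8; mL+mR=4 → advance +1; mR−mL=-20 → turn -1·90°
n=2: pose=(-9,2,E); sL=160/13, sR=160/29; mL=6720/377, mR=-5680/377; mL+mR=80/29 → advance +1; mR−mL=-12400/377 → turn -1·90°
n=3: pose=(-8,2,S); sL=80/29, sR=80/37; mL=5280/1073, mR=-4120/1073; mL+mR=40/37 → advance +1; mR−mL=-9400/1073 → turn -1·90°
n=4: pose=(-8,1,W); sL=32/17, sR=32/13; mL=960/221, mR=-688/221; mL+mR=16/13 → advance +1; mR−mL=-1648/221 → turn -1·90°
n=5: pose=(-9,1,N); sL=4, sR=8; mL=12, mR=-8; mL+mR=4 → advance +1; mR−mL=-20 → turn -1·90°
n=6: pose=(-9,2,E); sL=160/13, sR=160/29; mL=6720/377, mR=-5680/377; mL+mR=80/29 → advance +1; mR−mL=-12400/377 → turn -1·90°
n=7: pose=(-8,2,S); sL=80/29, sR=80/37; mL=5280/1073, mR=-4120/1073; mL+mR=40/37 → advance +1; mR−mL=-9400/1073 → turn -1·90°

0 32/17 32/13 960/221 -688/221 -8 1 W
1 4 8 12 -8 -9 1 N
2 160/13 160/29 6720/377 -5680/377 -9 2 E
3 80/29 80/37 5280/1073 -4120/1073 -8 2 S
4 32/17 32/13 960/221 -688/221 -8 1 W
5 4 8 12 -8 -9 1 N
6 160/13 160/29 6720/377 -5680/377 -9 2 E
7 80/29 80/37 5280/1073 -4120/1073 -8 2 S
final -8 1 W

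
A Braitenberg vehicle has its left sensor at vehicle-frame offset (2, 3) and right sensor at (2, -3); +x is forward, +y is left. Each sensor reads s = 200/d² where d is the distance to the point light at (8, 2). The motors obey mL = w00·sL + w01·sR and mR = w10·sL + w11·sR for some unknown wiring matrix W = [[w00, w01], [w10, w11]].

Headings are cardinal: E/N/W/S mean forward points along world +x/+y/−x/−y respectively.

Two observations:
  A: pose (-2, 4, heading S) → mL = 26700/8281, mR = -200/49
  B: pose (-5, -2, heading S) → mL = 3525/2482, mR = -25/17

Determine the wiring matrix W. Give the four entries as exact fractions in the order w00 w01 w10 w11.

obs A: pose=(-2,4,S) → sL=200/49, sR=200/169, mL=26700/8281, mR=-200/49
obs B: pose=(-5,-2,S) → sL=25/17, sR=50/73, mL=3525/2482, mR=-25/17
sensor matrix S = [[200/49, 200/169], [25/17, 50/73]]; det S = 10845000/10276721
solve [mL_A; mL_B] = S·[w00; w01] and [mR_A; mR_B] = S·[w10; w11]:
  w00 = 1/2, w01 = 1, w10 = -1, w11 = 0

1/2 1 -1 0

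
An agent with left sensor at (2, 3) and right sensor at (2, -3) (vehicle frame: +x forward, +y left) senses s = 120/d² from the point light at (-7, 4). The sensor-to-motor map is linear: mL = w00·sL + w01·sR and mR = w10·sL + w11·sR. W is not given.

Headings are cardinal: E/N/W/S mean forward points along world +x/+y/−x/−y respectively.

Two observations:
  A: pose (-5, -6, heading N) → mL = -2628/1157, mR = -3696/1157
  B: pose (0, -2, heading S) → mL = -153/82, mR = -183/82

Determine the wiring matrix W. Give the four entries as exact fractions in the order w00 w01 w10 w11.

-1/2 -1 -1 -1

obs A: pose=(-5,-6,N) → sL=24/13, sR=120/89, mL=-2628/1157, mR=-3696/1157
obs B: pose=(0,-2,S) → sL=30/41, sR=3/2, mL=-153/82, mR=-183/82
sensor matrix S = [[24/13, 120/89], [30/41, 3/2]]; det S = 84564/47437
solve [mL_A; mL_B] = S·[w00; w01] and [mR_A; mR_B] = S·[w10; w11]:
  w00 = -1/2, w01 = -1, w10 = -1, w11 = -1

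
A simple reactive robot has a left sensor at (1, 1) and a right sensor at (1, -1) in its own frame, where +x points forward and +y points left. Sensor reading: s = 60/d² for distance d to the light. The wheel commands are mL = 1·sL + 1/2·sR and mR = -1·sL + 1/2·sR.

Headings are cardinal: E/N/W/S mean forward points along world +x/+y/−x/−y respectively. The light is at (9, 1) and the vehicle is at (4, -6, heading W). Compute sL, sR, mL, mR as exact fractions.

3/5 5/6 61/60 -11/60

left sensor world pos  = (3, -7); dL² = 100
right sensor world pos = (3, -5); dR² = 72
sL = 60/100 = 3/5
sR = 60/72 = 5/6
mL = 1·sL + 1/2·sR = 61/60
mR = -1·sL + 1/2·sR = -11/60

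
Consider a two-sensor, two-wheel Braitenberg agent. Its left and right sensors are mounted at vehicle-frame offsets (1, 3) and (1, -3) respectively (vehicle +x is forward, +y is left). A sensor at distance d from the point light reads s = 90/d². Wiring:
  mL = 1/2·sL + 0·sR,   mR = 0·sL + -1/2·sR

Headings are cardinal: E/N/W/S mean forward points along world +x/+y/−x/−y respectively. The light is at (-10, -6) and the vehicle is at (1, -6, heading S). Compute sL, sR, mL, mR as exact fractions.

left sensor world pos  = (4, -7); dL² = 197
right sensor world pos = (-2, -7); dR² = 65
sL = 90/197 = 90/197
sR = 90/65 = 18/13
mL = 1/2·sL + 0·sR = 45/197
mR = 0·sL + -1/2·sR = -9/13

90/197 18/13 45/197 -9/13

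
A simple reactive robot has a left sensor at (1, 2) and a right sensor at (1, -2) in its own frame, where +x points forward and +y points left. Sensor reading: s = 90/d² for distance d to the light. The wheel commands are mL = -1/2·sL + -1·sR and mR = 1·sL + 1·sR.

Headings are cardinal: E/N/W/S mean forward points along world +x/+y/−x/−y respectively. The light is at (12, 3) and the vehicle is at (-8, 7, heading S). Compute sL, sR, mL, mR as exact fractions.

10/37 90/493 -5795/18241 8260/18241

left sensor world pos  = (-6, 6); dL² = 333
right sensor world pos = (-10, 6); dR² = 493
sL = 90/333 = 10/37
sR = 90/493 = 90/493
mL = -1/2·sL + -1·sR = -5795/18241
mR = 1·sL + 1·sR = 8260/18241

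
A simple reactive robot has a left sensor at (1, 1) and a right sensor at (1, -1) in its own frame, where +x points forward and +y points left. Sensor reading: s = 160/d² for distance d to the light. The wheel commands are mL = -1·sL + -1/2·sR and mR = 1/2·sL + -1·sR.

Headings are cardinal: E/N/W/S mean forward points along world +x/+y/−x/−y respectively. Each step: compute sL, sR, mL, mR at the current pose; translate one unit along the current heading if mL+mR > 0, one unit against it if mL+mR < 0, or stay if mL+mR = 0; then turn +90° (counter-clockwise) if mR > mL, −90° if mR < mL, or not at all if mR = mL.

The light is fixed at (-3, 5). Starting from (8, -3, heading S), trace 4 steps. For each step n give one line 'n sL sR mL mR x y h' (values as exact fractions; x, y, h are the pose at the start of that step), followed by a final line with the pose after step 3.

n=0: pose=(8,-3,S); sL=32/45, sR=160/181; mL=-9392/8145, mR=-4304/8145; mL+mR=-13696/8145 → advance -1; mR−mL=1696/2715 → turn +1·90°
n=1: pose=(8,-2,E); sL=8/9, sR=10/13; mL=-149/117, mR=-38/117; mL+mR=-187/117 → advance -1; mR−mL=37/39 → turn +1·90°
n=2: pose=(7,-2,N); sL=160/117, sR=160/157; mL=-34480/18369, mR=-6160/18369; mL+mR=-40640/18369 → advance -1; mR−mL=9440/6123 → turn +1·90°
n=3: pose=(7,-3,W); sL=80/81, sR=16/13; mL=-1688/1053, mR=-776/1053; mL+mR=-2464/1053 → advance -1; mR−mL=304/351 → turn +1·90°

0 32/45 160/181 -9392/8145 -4304/8145 8 -3 S
1 8/9 10/13 -149/117 -38/117 8 -2 E
2 160/117 160/157 -34480/18369 -6160/18369 7 -2 N
3 80/81 16/13 -1688/1053 -776/1053 7 -3 W
final 8 -3 S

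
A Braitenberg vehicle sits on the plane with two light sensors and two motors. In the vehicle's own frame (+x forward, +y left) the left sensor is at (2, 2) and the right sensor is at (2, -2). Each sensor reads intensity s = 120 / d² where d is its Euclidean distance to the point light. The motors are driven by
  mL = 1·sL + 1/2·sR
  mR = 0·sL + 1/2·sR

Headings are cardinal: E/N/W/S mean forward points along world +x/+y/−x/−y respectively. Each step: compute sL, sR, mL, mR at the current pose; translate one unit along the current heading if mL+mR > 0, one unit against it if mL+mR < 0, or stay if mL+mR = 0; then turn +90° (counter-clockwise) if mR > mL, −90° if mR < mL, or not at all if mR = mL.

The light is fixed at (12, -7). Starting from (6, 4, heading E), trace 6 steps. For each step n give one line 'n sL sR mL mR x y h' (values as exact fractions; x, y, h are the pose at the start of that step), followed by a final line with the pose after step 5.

0 24/37 120/97 4548/3589 60/97 6 4 E
1 4/3 12/13 70/39 6/13 7 4 S
2 120/113 120/193 29940/21809 60/193 7 3 W
3 15/26 3/4 99/104 3/8 6 3 N
4 24/37 120/97 4548/3589 60/97 6 4 E
5 4/3 12/13 70/39 6/13 7 4 S
final 7 3 W

n=0: pose=(6,4,E); sL=24/37, sR=120/97; mL=4548/3589, mR=60/97; mL+mR=6768/3589 → advance +1; mR−mL=-24/37 → turn -1·90°
n=1: pose=(7,4,S); sL=4/3, sR=12/13; mL=70/39, mR=6/13; mL+mR=88/39 → advance +1; mR−mL=-4/3 → turn -1·90°
n=2: pose=(7,3,W); sL=120/113, sR=120/193; mL=29940/21809, mR=60/193; mL+mR=36720/21809 → advance +1; mR−mL=-120/113 → turn -1·90°
n=3: pose=(6,3,N); sL=15/26, sR=3/4; mL=99/104, mR=3/8; mL+mR=69/52 → advance +1; mR−mL=-15/26 → turn -1·90°
n=4: pose=(6,4,E); sL=24/37, sR=120/97; mL=4548/3589, mR=60/97; mL+mR=6768/3589 → advance +1; mR−mL=-24/37 → turn -1·90°
n=5: pose=(7,4,S); sL=4/3, sR=12/13; mL=70/39, mR=6/13; mL+mR=88/39 → advance +1; mR−mL=-4/3 → turn -1·90°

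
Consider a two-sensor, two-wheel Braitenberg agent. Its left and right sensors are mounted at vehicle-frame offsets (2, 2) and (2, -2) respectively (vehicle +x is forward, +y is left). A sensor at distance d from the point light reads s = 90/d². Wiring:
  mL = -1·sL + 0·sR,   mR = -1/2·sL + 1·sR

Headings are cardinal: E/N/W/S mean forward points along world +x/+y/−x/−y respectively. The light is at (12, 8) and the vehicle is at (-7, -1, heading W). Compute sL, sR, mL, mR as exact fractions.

left sensor world pos  = (-9, -3); dL² = 562
right sensor world pos = (-9, 1); dR² = 490
sL = 90/562 = 45/281
sR = 90/490 = 9/49
mL = -1·sL + 0·sR = -45/281
mR = -1/2·sL + 1·sR = 2853/27538

45/281 9/49 -45/281 2853/27538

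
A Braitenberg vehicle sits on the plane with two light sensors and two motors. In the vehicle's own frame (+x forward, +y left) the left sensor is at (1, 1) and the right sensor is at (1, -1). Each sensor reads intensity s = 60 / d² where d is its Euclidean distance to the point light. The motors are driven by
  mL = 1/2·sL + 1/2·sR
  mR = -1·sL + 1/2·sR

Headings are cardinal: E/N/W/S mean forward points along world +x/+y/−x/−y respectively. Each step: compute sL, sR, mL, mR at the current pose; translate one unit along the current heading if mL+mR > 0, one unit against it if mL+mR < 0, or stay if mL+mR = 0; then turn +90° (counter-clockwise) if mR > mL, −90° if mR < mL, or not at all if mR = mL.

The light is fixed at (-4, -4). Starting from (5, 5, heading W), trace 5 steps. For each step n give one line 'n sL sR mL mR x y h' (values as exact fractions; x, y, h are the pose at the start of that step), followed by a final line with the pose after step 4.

0 15/32 15/41 1095/2624 -375/1312 5 5 W
1 60/149 60/181 9900/26969 -6390/26969 4 5 N
2 30/101 10/27 910/2727 -305/2727 4 6 E
3 60/181 12/29 1956/5249 -654/5249 5 6 S
4 15/32 15/41 1095/2624 -375/1312 5 5 W
final 4 5 N

n=0: pose=(5,5,W); sL=15/32, sR=15/41; mL=1095/2624, mR=-375/1312; mL+mR=345/2624 → advance +1; mR−mL=-45/64 → turn -1·90°
n=1: pose=(4,5,N); sL=60/149, sR=60/181; mL=9900/26969, mR=-6390/26969; mL+mR=3510/26969 → advance +1; mR−mL=-90/149 → turn -1·90°
n=2: pose=(4,6,E); sL=30/101, sR=10/27; mL=910/2727, mR=-305/2727; mL+mR=605/2727 → advance +1; mR−mL=-45/101 → turn -1·90°
n=3: pose=(5,6,S); sL=60/181, sR=12/29; mL=1956/5249, mR=-654/5249; mL+mR=1302/5249 → advance +1; mR−mL=-90/181 → turn -1·90°
n=4: pose=(5,5,W); sL=15/32, sR=15/41; mL=1095/2624, mR=-375/1312; mL+mR=345/2624 → advance +1; mR−mL=-45/64 → turn -1·90°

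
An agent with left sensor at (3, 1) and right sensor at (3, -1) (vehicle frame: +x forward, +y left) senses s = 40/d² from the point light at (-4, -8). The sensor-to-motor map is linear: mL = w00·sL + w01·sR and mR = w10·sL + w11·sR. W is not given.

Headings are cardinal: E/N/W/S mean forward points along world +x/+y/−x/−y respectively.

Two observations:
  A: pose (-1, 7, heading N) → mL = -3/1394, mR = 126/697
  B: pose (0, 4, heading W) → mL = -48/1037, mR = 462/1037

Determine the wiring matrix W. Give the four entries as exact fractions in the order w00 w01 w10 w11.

-1/2 1/2 1 1/2

obs A: pose=(-1,7,N) → sL=5/41, sR=2/17, mL=-3/1394, mR=126/697
obs B: pose=(0,4,W) → sL=20/61, sR=4/17, mL=-48/1037, mR=462/1037
sensor matrix S = [[5/41, 2/17], [20/61, 4/17]]; det S = -420/42517
solve [mL_A; mL_B] = S·[w00; w01] and [mR_A; mR_B] = S·[w10; w11]:
  w00 = -1/2, w01 = 1/2, w10 = 1, w11 = 1/2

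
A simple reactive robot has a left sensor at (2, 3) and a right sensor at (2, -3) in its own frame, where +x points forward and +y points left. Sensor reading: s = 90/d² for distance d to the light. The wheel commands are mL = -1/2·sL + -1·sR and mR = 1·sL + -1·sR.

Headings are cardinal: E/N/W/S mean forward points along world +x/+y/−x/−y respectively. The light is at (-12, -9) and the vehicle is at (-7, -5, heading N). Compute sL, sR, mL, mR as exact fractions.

left sensor world pos  = (-10, -3); dL² = 40
right sensor world pos = (-4, -3); dR² = 100
sL = 90/40 = 9/4
sR = 90/100 = 9/10
mL = -1/2·sL + -1·sR = -81/40
mR = 1·sL + -1·sR = 27/20

9/4 9/10 -81/40 27/20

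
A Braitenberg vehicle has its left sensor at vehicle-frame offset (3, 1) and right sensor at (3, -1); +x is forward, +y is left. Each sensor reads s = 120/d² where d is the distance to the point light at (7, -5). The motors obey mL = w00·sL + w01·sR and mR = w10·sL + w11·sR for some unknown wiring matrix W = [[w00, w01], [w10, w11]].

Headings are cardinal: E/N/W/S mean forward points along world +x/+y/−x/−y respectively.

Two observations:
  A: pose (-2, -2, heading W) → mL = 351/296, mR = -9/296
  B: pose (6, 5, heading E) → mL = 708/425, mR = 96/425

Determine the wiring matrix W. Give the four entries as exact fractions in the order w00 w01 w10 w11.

obs A: pose=(-2,-2,W) → sL=30/37, sR=3/4, mL=351/296, mR=-9/296
obs B: pose=(6,5,E) → sL=24/25, sR=24/17, mL=708/425, mR=96/425
sensor matrix S = [[30/37, 3/4], [24/25, 24/17]]; det S = 6678/15725
solve [mL_A; mL_B] = S·[w00; w01] and [mR_A; mR_B] = S·[w10; w11]:
  w00 = 1, w01 = 1/2, w10 = -1/2, w11 = 1/2

1 1/2 -1/2 1/2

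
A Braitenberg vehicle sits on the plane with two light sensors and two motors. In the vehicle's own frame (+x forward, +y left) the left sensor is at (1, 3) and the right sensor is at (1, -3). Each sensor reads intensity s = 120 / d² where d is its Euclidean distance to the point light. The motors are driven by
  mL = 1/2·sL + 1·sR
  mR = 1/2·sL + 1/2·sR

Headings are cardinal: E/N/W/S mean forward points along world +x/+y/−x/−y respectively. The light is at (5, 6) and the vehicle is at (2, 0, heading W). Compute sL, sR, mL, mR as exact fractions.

left sensor world pos  = (1, -3); dL² = 97
right sensor world pos = (1, 3); dR² = 25
sL = 120/97 = 120/97
sR = 120/25 = 24/5
mL = 1/2·sL + 1·sR = 2628/485
mR = 1/2·sL + 1/2·sR = 1464/485

120/97 24/5 2628/485 1464/485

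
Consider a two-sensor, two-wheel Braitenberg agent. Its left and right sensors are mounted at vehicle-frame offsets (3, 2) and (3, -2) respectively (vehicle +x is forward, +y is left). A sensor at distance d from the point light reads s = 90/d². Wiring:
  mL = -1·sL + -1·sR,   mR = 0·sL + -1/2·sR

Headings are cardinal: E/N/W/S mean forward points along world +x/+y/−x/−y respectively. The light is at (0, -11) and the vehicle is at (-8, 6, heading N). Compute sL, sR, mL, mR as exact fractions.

9/50 45/218 -1053/2725 -45/436

left sensor world pos  = (-10, 9); dL² = 500
right sensor world pos = (-6, 9); dR² = 436
sL = 90/500 = 9/50
sR = 90/436 = 45/218
mL = -1·sL + -1·sR = -1053/2725
mR = 0·sL + -1/2·sR = -45/436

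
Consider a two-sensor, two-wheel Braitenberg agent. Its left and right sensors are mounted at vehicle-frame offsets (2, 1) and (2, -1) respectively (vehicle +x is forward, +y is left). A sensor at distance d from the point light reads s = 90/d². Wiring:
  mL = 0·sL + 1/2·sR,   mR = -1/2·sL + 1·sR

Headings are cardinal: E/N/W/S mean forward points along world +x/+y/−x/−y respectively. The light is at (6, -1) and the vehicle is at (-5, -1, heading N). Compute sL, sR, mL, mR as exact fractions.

45/74 45/52 45/104 270/481

left sensor world pos  = (-6, 1); dL² = 148
right sensor world pos = (-4, 1); dR² = 104
sL = 90/148 = 45/74
sR = 90/104 = 45/52
mL = 0·sL + 1/2·sR = 45/104
mR = -1/2·sL + 1·sR = 270/481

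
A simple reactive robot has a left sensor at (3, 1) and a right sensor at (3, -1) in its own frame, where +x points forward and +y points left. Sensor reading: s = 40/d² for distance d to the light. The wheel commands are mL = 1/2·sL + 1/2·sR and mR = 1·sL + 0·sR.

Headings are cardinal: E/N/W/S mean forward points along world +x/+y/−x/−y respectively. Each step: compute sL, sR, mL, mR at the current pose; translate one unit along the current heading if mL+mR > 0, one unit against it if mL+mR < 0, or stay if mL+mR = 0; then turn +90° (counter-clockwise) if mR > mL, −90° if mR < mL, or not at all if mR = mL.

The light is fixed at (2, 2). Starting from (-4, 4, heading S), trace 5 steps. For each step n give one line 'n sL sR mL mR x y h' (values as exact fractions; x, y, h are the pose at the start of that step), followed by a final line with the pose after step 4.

n=0: pose=(-4,4,S); sL=20/13, sR=4/5; mL=76/65, mR=20/13; mL+mR=176/65 → advance +1; mR−mL=24/65 → turn +1·90°
n=1: pose=(-4,3,E); sL=40/13, sR=40/9; mL=440/117, mR=40/13; mL+mR=800/117 → advance +1; mR−mL=-80/117 → turn -1·90°
n=2: pose=(-3,3,S); sL=2, sR=1; mL=3/2, mR=2; mL+mR=7/2 → advance +1; mR−mL=1/2 → turn +1·90°
n=3: pose=(-3,2,E); sL=8, sR=8; mL=8, mR=8; mL+mR=16 → advance +1; mR−mL=0 → turn +0·90°
n=4: pose=(-2,2,E); sL=20, sR=20; mL=20, mR=20; mL+mR=40 → advance +1; mR−mL=0 → turn +0·90°

0 20/13 4/5 76/65 20/13 -4 4 S
1 40/13 40/9 440/117 40/13 -4 3 E
2 2 1 3/2 2 -3 3 S
3 8 8 8 8 -3 2 E
4 20 20 20 20 -2 2 E
final -1 2 E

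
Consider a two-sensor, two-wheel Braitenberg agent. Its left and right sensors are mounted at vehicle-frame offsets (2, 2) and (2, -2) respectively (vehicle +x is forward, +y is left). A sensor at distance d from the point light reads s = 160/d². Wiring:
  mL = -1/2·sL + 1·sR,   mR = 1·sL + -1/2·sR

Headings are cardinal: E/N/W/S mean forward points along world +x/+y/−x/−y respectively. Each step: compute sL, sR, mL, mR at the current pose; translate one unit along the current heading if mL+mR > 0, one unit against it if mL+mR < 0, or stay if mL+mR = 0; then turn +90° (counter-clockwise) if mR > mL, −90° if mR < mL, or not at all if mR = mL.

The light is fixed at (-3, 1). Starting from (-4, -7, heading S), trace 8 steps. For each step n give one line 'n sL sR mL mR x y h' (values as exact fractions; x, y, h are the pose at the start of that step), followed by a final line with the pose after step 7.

0 160/101 160/109 7440/11009 9360/11009 -4 -7 S
1 16/5 80/61 -88/305 776/305 -4 -8 E
2 160/53 160/53 80/53 80/53 -3 -8 N
3 4 4 2 2 -3 -7 N
4 160/29 160/29 80/29 80/29 -3 -6 N
5 8 8 4 4 -3 -5 N
6 160/13 160/13 80/13 80/13 -3 -4 N
7 20 20 10 10 -3 -3 N
final -3 -2 N

n=0: pose=(-4,-7,S); sL=160/101, sR=160/109; mL=7440/11009, mR=9360/11009; mL+mR=16800/11009 → advance +1; mR−mL=1920/11009 → turn +1·90°
n=1: pose=(-4,-8,E); sL=16/5, sR=80/61; mL=-88/305, mR=776/305; mL+mR=688/305 → advance +1; mR−mL=864/305 → turn +1·90°
n=2: pose=(-3,-8,N); sL=160/53, sR=160/53; mL=80/53, mR=80/53; mL+mR=160/53 → advance +1; mR−mL=0 → turn +0·90°
n=3: pose=(-3,-7,N); sL=4, sR=4; mL=2, mR=2; mL+mR=4 → advance +1; mR−mL=0 → turn +0·90°
n=4: pose=(-3,-6,N); sL=160/29, sR=160/29; mL=80/29, mR=80/29; mL+mR=160/29 → advance +1; mR−mL=0 → turn +0·90°
n=5: pose=(-3,-5,N); sL=8, sR=8; mL=4, mR=4; mL+mR=8 → advance +1; mR−mL=0 → turn +0·90°
n=6: pose=(-3,-4,N); sL=160/13, sR=160/13; mL=80/13, mR=80/13; mL+mR=160/13 → advance +1; mR−mL=0 → turn +0·90°
n=7: pose=(-3,-3,N); sL=20, sR=20; mL=10, mR=10; mL+mR=20 → advance +1; mR−mL=0 → turn +0·90°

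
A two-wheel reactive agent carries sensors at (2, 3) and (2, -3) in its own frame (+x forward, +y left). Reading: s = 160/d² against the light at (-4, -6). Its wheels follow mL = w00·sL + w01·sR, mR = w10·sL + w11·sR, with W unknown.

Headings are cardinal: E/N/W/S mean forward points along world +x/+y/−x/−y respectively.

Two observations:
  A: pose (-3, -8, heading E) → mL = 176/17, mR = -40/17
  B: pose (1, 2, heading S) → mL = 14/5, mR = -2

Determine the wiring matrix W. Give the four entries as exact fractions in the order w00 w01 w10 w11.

obs A: pose=(-3,-8,E) → sL=16, sR=80/17, mL=176/17, mR=-40/17
obs B: pose=(1,2,S) → sL=8/5, sR=4, mL=14/5, mR=-2
sensor matrix S = [[16, 80/17], [8/5, 4]]; det S = 960/17
solve [mL_A; mL_B] = S·[w00; w01] and [mR_A; mR_B] = S·[w10; w11]:
  w00 = 1/2, w01 = 1/2, w10 = 0, w11 = -1/2

1/2 1/2 0 -1/2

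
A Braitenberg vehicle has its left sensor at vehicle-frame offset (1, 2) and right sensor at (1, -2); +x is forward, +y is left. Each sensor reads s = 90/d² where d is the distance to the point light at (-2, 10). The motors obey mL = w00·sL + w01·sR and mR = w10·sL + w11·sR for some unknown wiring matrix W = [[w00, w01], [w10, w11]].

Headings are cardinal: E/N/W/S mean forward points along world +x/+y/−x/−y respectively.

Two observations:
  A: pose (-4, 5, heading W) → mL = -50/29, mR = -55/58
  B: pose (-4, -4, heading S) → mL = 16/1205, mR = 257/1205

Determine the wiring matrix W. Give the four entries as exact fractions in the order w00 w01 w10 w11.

obs A: pose=(-4,5,W) → sL=45/29, sR=5, mL=-50/29, mR=-55/58
obs B: pose=(-4,-4,S) → sL=2/5, sR=90/241, mL=16/1205, mR=257/1205
sensor matrix S = [[45/29, 5], [2/5, 90/241]]; det S = -9928/6989
solve [mL_A; mL_B] = S·[w00; w01] and [mR_A; mR_B] = S·[w10; w11]:
  w00 = 1/2, w01 = -1/2, w10 = 1, w11 = -1/2

1/2 -1/2 1 -1/2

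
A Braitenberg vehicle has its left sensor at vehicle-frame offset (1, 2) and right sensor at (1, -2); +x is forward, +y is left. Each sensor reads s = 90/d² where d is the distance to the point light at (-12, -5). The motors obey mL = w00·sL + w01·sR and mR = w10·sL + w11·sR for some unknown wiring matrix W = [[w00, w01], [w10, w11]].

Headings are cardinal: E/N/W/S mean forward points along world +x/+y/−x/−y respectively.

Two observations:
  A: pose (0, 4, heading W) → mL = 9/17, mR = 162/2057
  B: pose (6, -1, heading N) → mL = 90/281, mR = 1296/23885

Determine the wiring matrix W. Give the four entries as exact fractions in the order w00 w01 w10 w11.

obs A: pose=(0,4,W) → sL=9/17, sR=45/121, mL=9/17, mR=162/2057
obs B: pose=(6,-1,N) → sL=90/281, sR=18/85, mL=90/281, mR=1296/23885
sensor matrix S = [[9/17, 45/121], [90/281, 18/85]]; det S = -344088/49131445
solve [mL_A; mL_B] = S·[w00; w01] and [mR_A; mR_B] = S·[w10; w11]:
  w00 = 1, w01 = 0, w10 = 1/2, w11 = -1/2

1 0 1/2 -1/2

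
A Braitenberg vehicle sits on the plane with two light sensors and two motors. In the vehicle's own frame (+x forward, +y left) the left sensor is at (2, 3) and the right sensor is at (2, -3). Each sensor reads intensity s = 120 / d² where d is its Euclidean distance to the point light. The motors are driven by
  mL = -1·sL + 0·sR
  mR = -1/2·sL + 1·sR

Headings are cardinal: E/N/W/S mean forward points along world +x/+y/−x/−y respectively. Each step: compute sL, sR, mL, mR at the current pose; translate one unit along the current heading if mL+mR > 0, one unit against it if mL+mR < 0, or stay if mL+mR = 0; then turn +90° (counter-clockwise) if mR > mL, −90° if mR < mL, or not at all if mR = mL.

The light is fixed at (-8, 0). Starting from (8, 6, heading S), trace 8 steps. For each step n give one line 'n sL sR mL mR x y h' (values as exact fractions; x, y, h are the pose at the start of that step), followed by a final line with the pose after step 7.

n=0: pose=(8,6,S); sL=120/377, sR=24/37; mL=-120/377, mR=6828/13949; mL+mR=2388/13949 → advance +1; mR−mL=11268/13949 → turn +1·90°
n=1: pose=(8,5,E); sL=30/97, sR=15/41; mL=-30/97, mR=840/3977; mL+mR=-390/3977 → advance -1; mR−mL=2070/3977 → turn +1·90°
n=2: pose=(7,5,N); sL=120/193, sR=120/373; mL=-120/193, mR=780/71989; mL+mR=-43980/71989 → advance -1; mR−mL=45540/71989 → turn +1·90°
n=3: pose=(7,4,W); sL=12/17, sR=60/109; mL=-12/17, mR=366/1853; mL+mR=-942/1853 → advance -1; mR−mL=1674/1853 → turn +1·90°
n=4: pose=(8,4,S); sL=24/73, sR=120/173; mL=-24/73, mR=6684/12629; mL+mR=2532/12629 → advance +1; mR−mL=10836/12629 → turn +1·90°
n=5: pose=(8,3,E); sL=1/3, sR=10/27; mL=-1/3, mR=11/54; mL+mR=-7/54 → advance -1; mR−mL=29/54 → turn +1·90°
n=6: pose=(7,3,N); sL=120/169, sR=120/349; mL=-120/169, mR=-660/58981; mL+mR=-42540/58981 → advance -1; mR−mL=41220/58981 → turn +1·90°
n=7: pose=(7,2,W); sL=12/17, sR=60/97; mL=-12/17, mR=438/1649; mL+mR=-726/1649 → advance -1; mR−mL=1602/1649 → turn +1·90°

0 120/377 24/37 -120/377 6828/13949 8 6 S
1 30/97 15/41 -30/97 840/3977 8 5 E
2 120/193 120/373 -120/193 780/71989 7 5 N
3 12/17 60/109 -12/17 366/1853 7 4 W
4 24/73 120/173 -24/73 6684/12629 8 4 S
5 1/3 10/27 -1/3 11/54 8 3 E
6 120/169 120/349 -120/169 -660/58981 7 3 N
7 12/17 60/97 -12/17 438/1649 7 2 W
final 8 2 S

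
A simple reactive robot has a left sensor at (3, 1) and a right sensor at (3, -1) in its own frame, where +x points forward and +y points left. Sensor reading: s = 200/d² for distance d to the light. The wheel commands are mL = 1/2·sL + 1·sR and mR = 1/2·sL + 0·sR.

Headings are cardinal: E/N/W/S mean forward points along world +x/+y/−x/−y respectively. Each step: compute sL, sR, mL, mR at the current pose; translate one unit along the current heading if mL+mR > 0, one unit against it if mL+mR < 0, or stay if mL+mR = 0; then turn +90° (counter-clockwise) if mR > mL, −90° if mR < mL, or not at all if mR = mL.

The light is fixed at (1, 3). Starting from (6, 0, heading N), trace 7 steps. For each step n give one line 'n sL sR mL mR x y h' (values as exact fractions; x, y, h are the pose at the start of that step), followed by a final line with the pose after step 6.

0 25/2 50/9 425/36 25/4 6 0 N
1 40/13 200/73 4060/949 20/13 6 1 E
2 100/37 4 198/37 50/37 7 1 S
3 8 200/13 252/13 4 7 0 W
4 25/2 50/9 425/36 25/4 6 0 N
5 40/13 200/73 4060/949 20/13 6 1 E
6 100/37 4 198/37 50/37 7 1 S
final 7 0 W

n=0: pose=(6,0,N); sL=25/2, sR=50/9; mL=425/36, mR=25/4; mL+mR=325/18 → advance +1; mR−mL=-50/9 → turn -1·90°
n=1: pose=(6,1,E); sL=40/13, sR=200/73; mL=4060/949, mR=20/13; mL+mR=5520/949 → advance +1; mR−mL=-200/73 → turn -1·90°
n=2: pose=(7,1,S); sL=100/37, sR=4; mL=198/37, mR=50/37; mL+mR=248/37 → advance +1; mR−mL=-4 → turn -1·90°
n=3: pose=(7,0,W); sL=8, sR=200/13; mL=252/13, mR=4; mL+mR=304/13 → advance +1; mR−mL=-200/13 → turn -1·90°
n=4: pose=(6,0,N); sL=25/2, sR=50/9; mL=425/36, mR=25/4; mL+mR=325/18 → advance +1; mR−mL=-50/9 → turn -1·90°
n=5: pose=(6,1,E); sL=40/13, sR=200/73; mL=4060/949, mR=20/13; mL+mR=5520/949 → advance +1; mR−mL=-200/73 → turn -1·90°
n=6: pose=(7,1,S); sL=100/37, sR=4; mL=198/37, mR=50/37; mL+mR=248/37 → advance +1; mR−mL=-4 → turn -1·90°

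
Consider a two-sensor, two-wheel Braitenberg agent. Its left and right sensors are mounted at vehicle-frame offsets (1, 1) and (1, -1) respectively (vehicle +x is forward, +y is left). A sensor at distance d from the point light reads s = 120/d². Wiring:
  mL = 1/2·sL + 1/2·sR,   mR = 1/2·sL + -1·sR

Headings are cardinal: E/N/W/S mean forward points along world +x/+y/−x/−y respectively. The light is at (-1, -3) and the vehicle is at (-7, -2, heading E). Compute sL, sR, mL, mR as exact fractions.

120/29 24/5 648/145 -396/145

left sensor world pos  = (-6, -1); dL² = 29
right sensor world pos = (-6, -3); dR² = 25
sL = 120/29 = 120/29
sR = 120/25 = 24/5
mL = 1/2·sL + 1/2·sR = 648/145
mR = 1/2·sL + -1·sR = -396/145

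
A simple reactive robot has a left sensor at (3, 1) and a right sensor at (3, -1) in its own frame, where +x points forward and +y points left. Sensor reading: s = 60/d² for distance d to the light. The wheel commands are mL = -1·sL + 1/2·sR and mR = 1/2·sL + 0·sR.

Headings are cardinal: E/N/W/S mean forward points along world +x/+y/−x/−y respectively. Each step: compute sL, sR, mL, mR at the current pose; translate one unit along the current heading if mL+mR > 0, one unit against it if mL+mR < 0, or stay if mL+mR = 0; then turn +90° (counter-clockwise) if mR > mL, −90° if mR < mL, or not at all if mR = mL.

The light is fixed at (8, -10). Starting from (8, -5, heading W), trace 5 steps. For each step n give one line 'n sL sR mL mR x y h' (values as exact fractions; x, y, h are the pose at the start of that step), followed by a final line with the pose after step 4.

n=0: pose=(8,-5,W); sL=12/5, sR=4/3; mL=-26/15, mR=6/5; mL+mR=-8/15 → advance -1; mR−mL=44/15 → turn +1·90°
n=1: pose=(9,-5,S); sL=15/2, sR=15; mL=0, mR=15/4; mL+mR=15/4 → advance +1; mR−mL=15/4 → turn +1·90°
n=2: pose=(9,-6,E); sL=60/41, sR=12/5; mL=-54/205, mR=30/41; mL+mR=96/205 → advance +1; mR−mL=204/205 → turn +1·90°
n=3: pose=(10,-6,N); sL=6/5, sR=30/29; mL=-99/145, mR=3/5; mL+mR=-12/145 → advance -1; mR−mL=186/145 → turn +1·90°
n=4: pose=(10,-7,W); sL=12, sR=60/17; mL=-174/17, mR=6; mL+mR=-72/17 → advance -1; mR−mL=276/17 → turn +1·90°

0 12/5 4/3 -26/15 6/5 8 -5 W
1 15/2 15 0 15/4 9 -5 S
2 60/41 12/5 -54/205 30/41 9 -6 E
3 6/5 30/29 -99/145 3/5 10 -6 N
4 12 60/17 -174/17 6 10 -7 W
final 11 -7 S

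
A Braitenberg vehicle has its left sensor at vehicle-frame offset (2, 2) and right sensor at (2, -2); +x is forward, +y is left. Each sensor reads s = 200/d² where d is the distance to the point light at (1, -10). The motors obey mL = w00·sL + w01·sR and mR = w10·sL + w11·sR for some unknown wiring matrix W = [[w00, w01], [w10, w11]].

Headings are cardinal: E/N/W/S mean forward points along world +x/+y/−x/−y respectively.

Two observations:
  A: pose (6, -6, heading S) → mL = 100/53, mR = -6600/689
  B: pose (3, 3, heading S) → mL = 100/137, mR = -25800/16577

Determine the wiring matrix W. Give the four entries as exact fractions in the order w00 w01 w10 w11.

1/2 0 -1/2 -1/2

obs A: pose=(6,-6,S) → sL=200/53, sR=200/13, mL=100/53, mR=-6600/689
obs B: pose=(3,3,S) → sL=200/137, sR=200/121, mL=100/137, mR=-25800/16577
sensor matrix S = [[200/53, 200/13], [200/137, 200/121]]; det S = -185280000/11421553
solve [mL_A; mL_B] = S·[w00; w01] and [mR_A; mR_B] = S·[w10; w11]:
  w00 = 1/2, w01 = 0, w10 = -1/2, w11 = -1/2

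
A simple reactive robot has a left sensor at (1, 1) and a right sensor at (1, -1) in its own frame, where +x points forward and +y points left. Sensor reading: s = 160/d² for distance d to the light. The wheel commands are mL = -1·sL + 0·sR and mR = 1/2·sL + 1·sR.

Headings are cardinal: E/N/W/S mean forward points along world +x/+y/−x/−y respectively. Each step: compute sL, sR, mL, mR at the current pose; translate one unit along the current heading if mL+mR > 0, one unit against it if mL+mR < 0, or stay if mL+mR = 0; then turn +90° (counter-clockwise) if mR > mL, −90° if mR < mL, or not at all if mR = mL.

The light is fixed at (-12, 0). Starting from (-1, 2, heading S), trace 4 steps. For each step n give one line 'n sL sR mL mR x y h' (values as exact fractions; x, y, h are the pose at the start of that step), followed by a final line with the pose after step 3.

n=0: pose=(-1,2,S); sL=32/29, sR=160/101; mL=-32/29, mR=6256/2929; mL+mR=3024/2929 → advance +1; mR−mL=9488/2929 → turn +1·90°
n=1: pose=(-1,1,E); sL=40/37, sR=10/9; mL=-40/37, mR=550/333; mL+mR=190/333 → advance +1; mR−mL=910/333 → turn +1·90°
n=2: pose=(0,1,N); sL=32/25, sR=160/173; mL=-32/25, mR=6768/4325; mL+mR=1232/4325 → advance +1; mR−mL=12304/4325 → turn +1·90°
n=3: pose=(0,2,W); sL=80/61, sR=16/13; mL=-80/61, mR=1496/793; mL+mR=456/793 → advance +1; mR−mL=2536/793 → turn +1·90°

0 32/29 160/101 -32/29 6256/2929 -1 2 S
1 40/37 10/9 -40/37 550/333 -1 1 E
2 32/25 160/173 -32/25 6768/4325 0 1 N
3 80/61 16/13 -80/61 1496/793 0 2 W
final -1 2 S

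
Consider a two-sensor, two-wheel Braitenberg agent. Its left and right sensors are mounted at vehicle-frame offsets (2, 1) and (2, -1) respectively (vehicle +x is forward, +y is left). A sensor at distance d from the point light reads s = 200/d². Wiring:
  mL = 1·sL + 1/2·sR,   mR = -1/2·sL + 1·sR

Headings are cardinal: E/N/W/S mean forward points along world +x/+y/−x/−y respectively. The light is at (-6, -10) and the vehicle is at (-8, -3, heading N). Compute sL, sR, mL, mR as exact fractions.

20/9 100/41 1270/369 490/369

left sensor world pos  = (-9, -1); dL² = 90
right sensor world pos = (-7, -1); dR² = 82
sL = 200/90 = 20/9
sR = 200/82 = 100/41
mL = 1·sL + 1/2·sR = 1270/369
mR = -1/2·sL + 1·sR = 490/369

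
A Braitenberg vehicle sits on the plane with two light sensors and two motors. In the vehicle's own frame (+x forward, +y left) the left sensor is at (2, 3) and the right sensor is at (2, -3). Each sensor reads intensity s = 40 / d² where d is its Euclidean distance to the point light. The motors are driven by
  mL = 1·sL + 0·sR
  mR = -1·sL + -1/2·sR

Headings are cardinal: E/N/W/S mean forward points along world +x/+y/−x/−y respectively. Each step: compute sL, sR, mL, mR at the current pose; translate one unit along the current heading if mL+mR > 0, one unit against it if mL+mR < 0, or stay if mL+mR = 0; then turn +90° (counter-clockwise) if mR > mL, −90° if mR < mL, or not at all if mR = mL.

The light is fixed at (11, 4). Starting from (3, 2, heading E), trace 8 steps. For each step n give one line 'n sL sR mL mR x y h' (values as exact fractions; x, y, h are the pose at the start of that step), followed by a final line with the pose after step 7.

0 40/37 40/61 40/37 -3180/2257 3 2 E
1 10/13 1/4 10/13 -93/104 2 2 S
2 40/137 8/25 40/137 -1548/3425 2 3 W
3 20/61 20/13 20/61 -870/793 3 3 N
4 40/37 40/61 40/37 -3180/2257 3 2 E
5 10/13 1/4 10/13 -93/104 2 2 S
6 40/137 8/25 40/137 -1548/3425 2 3 W
7 20/61 20/13 20/61 -870/793 3 3 N
final 3 2 E

n=0: pose=(3,2,E); sL=40/37, sR=40/61; mL=40/37, mR=-3180/2257; mL+mR=-20/61 → advance -1; mR−mL=-5620/2257 → turn -1·90°
n=1: pose=(2,2,S); sL=10/13, sR=1/4; mL=10/13, mR=-93/104; mL+mR=-1/8 → advance -1; mR−mL=-173/104 → turn -1·90°
n=2: pose=(2,3,W); sL=40/137, sR=8/25; mL=40/137, mR=-1548/3425; mL+mR=-4/25 → advance -1; mR−mL=-2548/3425 → turn -1·90°
n=3: pose=(3,3,N); sL=20/61, sR=20/13; mL=20/61, mR=-870/793; mL+mR=-10/13 → advance -1; mR−mL=-1130/793 → turn -1·90°
n=4: pose=(3,2,E); sL=40/37, sR=40/61; mL=40/37, mR=-3180/2257; mL+mR=-20/61 → advance -1; mR−mL=-5620/2257 → turn -1·90°
n=5: pose=(2,2,S); sL=10/13, sR=1/4; mL=10/13, mR=-93/104; mL+mR=-1/8 → advance -1; mR−mL=-173/104 → turn -1·90°
n=6: pose=(2,3,W); sL=40/137, sR=8/25; mL=40/137, mR=-1548/3425; mL+mR=-4/25 → advance -1; mR−mL=-2548/3425 → turn -1·90°
n=7: pose=(3,3,N); sL=20/61, sR=20/13; mL=20/61, mR=-870/793; mL+mR=-10/13 → advance -1; mR−mL=-1130/793 → turn -1·90°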